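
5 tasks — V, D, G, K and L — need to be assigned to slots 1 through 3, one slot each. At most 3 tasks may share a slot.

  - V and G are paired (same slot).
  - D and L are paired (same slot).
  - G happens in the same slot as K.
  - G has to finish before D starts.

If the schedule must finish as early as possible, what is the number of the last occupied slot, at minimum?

The precedence chain requires at least 2 distinct slots.
With at most 3 per slot and 5 tasks, at least 2 slots are needed.
2 works (last occupied slot: 2): for example G -> 1; V -> 1; L -> 2; D -> 2; K -> 1.

2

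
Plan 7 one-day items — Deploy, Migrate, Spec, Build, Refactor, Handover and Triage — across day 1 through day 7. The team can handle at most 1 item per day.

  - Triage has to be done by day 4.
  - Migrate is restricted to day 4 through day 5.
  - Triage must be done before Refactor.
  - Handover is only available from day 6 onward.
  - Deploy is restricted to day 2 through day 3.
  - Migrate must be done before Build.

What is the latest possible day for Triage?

day 3

Triage's own window allows nothing later than day 4.
Triage at day 3 is achievable: Refactor -> day 7, Handover -> day 6, Migrate -> day 4, Deploy -> day 2, Build -> day 5, Triage -> day 3, Spec -> day 1.
Nothing later works — the capacity limit rule out every day after day 3.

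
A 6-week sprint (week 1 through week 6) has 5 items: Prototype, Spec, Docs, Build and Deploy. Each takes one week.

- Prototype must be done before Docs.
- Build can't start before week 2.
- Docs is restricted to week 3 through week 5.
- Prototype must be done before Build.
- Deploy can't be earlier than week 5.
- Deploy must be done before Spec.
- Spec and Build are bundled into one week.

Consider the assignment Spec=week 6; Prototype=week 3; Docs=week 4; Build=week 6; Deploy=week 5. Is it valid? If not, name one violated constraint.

Yes

Docs is restricted to week 3 through week 5 — holds.
Build can't start before week 2 — holds.
Prototype must be done before Docs — holds.
Spec and Build are bundled into one week — holds.
Prototype must be done before Build — holds.
Deploy must be done before Spec — holds.
Deploy can't be earlier than week 5 — holds.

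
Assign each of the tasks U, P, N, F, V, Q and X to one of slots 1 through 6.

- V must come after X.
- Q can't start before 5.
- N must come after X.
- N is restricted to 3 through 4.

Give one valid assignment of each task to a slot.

U -> 1; P -> 1; N -> 3; X -> 1; F -> 1; V -> 2; Q -> 5

Checking: X(1) before V(2); X(1) before N(3); Q=5 in [5,6]; N=3 in [3,4].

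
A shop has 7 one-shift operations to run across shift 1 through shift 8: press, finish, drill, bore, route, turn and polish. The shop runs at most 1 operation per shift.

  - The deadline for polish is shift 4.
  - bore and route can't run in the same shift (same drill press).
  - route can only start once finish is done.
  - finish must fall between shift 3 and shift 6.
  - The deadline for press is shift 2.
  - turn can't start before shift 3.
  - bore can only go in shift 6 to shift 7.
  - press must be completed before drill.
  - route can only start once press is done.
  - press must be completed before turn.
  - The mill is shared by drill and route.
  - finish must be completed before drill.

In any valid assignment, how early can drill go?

shift 4

Precedence pushes drill to at least shift 4.
drill at shift 4 is achievable: turn=shift 5; bore=shift 6; polish=shift 2; route=shift 7; finish=shift 3; press=shift 1; drill=shift 4.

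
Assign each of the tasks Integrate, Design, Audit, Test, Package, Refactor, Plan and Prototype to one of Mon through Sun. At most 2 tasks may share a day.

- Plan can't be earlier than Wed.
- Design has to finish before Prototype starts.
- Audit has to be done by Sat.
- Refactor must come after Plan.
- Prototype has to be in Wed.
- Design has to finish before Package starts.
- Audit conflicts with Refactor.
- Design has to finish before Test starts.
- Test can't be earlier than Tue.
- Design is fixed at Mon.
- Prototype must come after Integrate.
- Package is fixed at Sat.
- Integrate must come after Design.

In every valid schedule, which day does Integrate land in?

Tue

Design is fixed at Mon and must come before Integrate, so Integrate is at least Tue.
Prototype is fixed at Wed and must come after Integrate, so Integrate is at most Tue.
So Integrate must be Tue.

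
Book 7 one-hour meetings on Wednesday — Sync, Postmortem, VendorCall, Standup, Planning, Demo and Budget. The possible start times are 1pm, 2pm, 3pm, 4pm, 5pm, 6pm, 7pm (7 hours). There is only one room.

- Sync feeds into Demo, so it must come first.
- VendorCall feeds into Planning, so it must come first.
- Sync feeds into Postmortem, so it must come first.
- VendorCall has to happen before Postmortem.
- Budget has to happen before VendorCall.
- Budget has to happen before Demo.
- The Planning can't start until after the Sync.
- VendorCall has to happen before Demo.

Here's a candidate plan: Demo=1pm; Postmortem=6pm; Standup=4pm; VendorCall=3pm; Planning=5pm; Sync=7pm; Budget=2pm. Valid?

Invalid. Sync feeds into Demo, so it must come first.

VendorCall has to happen before Demo — violated.
Sync feeds into Postmortem, so it must come first — violated.
The Planning can't start until after the Sync — violated.
Sync feeds into Demo, so it must come first — violated.
Budget has to happen before Demo — violated.
VendorCall feeds into Planning, so it must come first — holds.
There is only one room — holds.
Budget has to happen before VendorCall — holds.
VendorCall has to happen before Postmortem — holds.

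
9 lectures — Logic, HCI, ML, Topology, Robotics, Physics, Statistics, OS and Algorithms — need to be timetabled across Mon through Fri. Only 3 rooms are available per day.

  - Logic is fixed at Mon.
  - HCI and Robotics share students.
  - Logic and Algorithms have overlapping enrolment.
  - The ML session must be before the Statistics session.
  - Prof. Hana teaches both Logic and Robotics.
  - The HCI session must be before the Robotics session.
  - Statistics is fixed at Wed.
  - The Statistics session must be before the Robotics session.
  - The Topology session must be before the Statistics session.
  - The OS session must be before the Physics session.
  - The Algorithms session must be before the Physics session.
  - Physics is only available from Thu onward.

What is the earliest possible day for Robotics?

Thu

Precedence pushes Robotics to at least Thu.
Robotics at Thu is achievable: ML in Mon; Logic in Mon; Algorithms in Tue; Robotics in Thu; OS in Tue; Statistics in Wed; Physics in Thu; HCI in Mon; Topology in Tue.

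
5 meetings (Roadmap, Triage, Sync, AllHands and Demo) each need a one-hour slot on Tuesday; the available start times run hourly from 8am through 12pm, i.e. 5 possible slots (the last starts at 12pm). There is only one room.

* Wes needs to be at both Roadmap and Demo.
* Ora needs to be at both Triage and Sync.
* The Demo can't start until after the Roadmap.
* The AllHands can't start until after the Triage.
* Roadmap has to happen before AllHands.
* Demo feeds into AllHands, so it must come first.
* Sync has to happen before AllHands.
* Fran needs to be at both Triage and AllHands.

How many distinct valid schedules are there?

12

Splitting on Roadmap: it can be 8am (6), 9am (4), 10am (2). Listing each branch's schedules as (Triage, Sync, AllHands, Demo):
Roadmap=8am: (9am,10am,12pm,11am) (9am,11am,12pm,10am) (10am,9am,12pm,11am) (10am,11am,12pm,9am) (11am,9am,12pm,10am) (11am,10am,12pm,9am) — 6.
Roadmap=9am: (8am,10am,12pm,11am) (8am,11am,12pm,10am) (10am,8am,12pm,11am) (11am,8am,12pm,10am) — 4.
Roadmap=10am: (8am,9am,12pm,11am) (9am,8am,12pm,11am) — 2.
Summing: 6 + 4 + 2 = 12.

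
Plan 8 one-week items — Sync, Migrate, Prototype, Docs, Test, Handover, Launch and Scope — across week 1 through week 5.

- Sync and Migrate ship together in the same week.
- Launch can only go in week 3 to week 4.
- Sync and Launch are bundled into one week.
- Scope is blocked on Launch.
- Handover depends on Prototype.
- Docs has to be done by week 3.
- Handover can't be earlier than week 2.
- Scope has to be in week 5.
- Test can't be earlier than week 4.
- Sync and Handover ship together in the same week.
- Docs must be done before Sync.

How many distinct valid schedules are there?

26

Splitting on Sync: it can be week 3 (8), week 4 (18). Listing each branch's schedules as (Migrate, Prototype, Docs, Test, Handover, Launch, Scope) by week number:
Sync=week 3: (3,1,1,4,3,3,5) (3,1,1,5,3,3,5) (3,1,2,4,3,3,5) (3,1,2,5,3,3,5) (3,2,1,4,3,3,5) (3,2,1,5,3,3,5) (3,2,2,4,3,3,5) (3,2,2,5,3,3,5) — 8.
Sync=week 4: (4,1,1,4,4,4,5) (4,1,1,5,4,4,5) (4,1,2,4,4,4,5) (4,1,2,5,4,4,5) (4,1,3,4,4,4,5) (4,1,3,5,4,4,5) (4,2,1,4,4,4,5) (4,2,1,5,4,4,5) (4,2,2,4,4,4,5) (4,2,2,5,4,4,5) (4,2,3,4,4,4,5) (4,2,3,5,4,4,5) (4,3,1,4,4,4,5) (4,3,1,5,4,4,5) (4,3,2,4,4,4,5) (4,3,2,5,4,4,5) (4,3,3,4,4,4,5) (4,3,3,5,4,4,5) — 18.
Summing: 8 + 18 = 26.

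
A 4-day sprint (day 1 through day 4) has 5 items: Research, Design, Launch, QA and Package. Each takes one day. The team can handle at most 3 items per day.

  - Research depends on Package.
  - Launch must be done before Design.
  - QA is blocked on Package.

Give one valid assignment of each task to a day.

Launch -> day 1; Research -> day 2; QA -> day 2; Package -> day 1; Design -> day 2

Checking: Launch(day 1) before Design(day 2); Package(day 1) before Research(day 2); Package(day 1) before QA(day 2); max 3 per day (cap 3).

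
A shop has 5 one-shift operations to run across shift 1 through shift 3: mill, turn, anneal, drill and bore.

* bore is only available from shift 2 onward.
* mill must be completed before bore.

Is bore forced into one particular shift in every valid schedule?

bore can be shift 2 (e.g. drill=shift 1; bore=shift 2; anneal=shift 1; turn=shift 1; mill=shift 1) or shift 3 (e.g. mill -> shift 1, anneal -> shift 1, turn -> shift 1, bore -> shift 3, drill -> shift 1).

No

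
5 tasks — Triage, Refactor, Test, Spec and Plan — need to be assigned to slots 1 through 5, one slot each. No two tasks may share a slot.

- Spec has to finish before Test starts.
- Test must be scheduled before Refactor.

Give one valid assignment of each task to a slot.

Refactor in 3; Plan in 5; Spec in 1; Triage in 4; Test in 2

Checking: Test(2) before Refactor(3); Spec(1) before Test(2); max 1 per slot (cap 1).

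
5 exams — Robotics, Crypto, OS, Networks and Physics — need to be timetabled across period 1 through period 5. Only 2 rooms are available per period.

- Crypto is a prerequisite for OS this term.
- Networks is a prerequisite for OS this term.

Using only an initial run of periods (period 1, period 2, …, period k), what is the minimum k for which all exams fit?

3

The precedence chain requires at least 2 distinct periods.
With at most 2 per period and 5 exams, at least 3 periods are needed.
3 works (last occupied period: period 3): for example Networks=period 1, Crypto=period 1, Physics=period 3, Robotics=period 2, OS=period 2.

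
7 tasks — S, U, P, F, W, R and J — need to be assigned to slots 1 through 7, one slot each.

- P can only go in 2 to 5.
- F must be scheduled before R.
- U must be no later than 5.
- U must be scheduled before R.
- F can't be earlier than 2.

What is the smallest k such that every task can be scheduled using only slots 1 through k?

3 slots

The precedence chain requires at least 2 distinct slots.
Propagating the time windows through the other constraints, R can't land before 3, so the schedule must run through at least slot 3.
3 works (last occupied slot: 3): for example W -> 1; S -> 1; J -> 1; U -> 1; R -> 3; P -> 2; F -> 2.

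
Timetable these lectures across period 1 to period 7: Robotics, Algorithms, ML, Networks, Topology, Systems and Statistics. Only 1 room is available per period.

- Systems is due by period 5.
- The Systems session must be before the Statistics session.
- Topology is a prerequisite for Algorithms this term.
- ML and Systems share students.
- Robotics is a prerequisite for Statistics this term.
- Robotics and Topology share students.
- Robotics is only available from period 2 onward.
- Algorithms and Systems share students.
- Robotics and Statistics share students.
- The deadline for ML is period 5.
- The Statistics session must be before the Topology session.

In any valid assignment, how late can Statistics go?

period 5

Precedence pushes Statistics to at least period 3; downstream work caps Statistics at period 5.
Statistics at period 5 is achievable: Robotics -> period 3; Algorithms -> period 7; Networks -> period 4; ML -> period 2; Systems -> period 1; Statistics -> period 5; Topology -> period 6.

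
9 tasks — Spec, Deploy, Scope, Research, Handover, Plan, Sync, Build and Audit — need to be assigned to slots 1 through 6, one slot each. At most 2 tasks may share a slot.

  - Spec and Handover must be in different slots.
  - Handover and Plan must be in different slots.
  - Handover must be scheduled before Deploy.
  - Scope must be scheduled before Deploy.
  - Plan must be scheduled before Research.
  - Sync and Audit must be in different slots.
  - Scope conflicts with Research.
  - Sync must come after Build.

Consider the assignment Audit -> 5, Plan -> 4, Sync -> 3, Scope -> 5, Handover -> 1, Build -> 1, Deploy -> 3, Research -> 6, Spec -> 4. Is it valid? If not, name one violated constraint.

Invalid. Scope must be scheduled before Deploy.

Sync must come after Build — holds.
Plan must be scheduled before Research — holds.
Spec and Handover must be in different slots — holds.
Scope must be scheduled before Deploy — violated.
At most 2 tasks may share a slot — holds.
Handover and Plan must be in different slots — holds.
Sync and Audit must be in different slots — holds.
Handover must be scheduled before Deploy — holds.
Scope conflicts with Research — holds.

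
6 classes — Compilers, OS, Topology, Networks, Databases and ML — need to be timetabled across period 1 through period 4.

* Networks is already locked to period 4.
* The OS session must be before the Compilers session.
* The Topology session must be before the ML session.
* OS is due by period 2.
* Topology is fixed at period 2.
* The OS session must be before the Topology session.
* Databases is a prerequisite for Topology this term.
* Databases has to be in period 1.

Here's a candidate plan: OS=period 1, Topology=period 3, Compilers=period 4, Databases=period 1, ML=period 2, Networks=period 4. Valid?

Invalid. The Topology session must be before the ML session.

The Topology session must be before the ML session — violated.
Databases is a prerequisite for Topology this term — holds.
Networks is already locked to period 4 — holds.
Databases has to be in period 1 — holds.
Topology is fixed at period 2 — violated.
The OS session must be before the Topology session — holds.
OS is due by period 2 — holds.
The OS session must be before the Compilers session — holds.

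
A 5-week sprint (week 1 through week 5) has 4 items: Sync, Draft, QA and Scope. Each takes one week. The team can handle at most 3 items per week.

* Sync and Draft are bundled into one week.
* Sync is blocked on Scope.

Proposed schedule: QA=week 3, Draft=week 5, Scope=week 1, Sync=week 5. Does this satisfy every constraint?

Valid

The team can handle at most 3 items per week — holds.
Sync and Draft are bundled into one week — holds.
Sync is blocked on Scope — holds.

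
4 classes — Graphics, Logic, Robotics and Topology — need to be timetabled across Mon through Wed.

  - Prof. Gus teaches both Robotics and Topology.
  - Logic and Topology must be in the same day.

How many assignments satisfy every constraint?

Splitting on Graphics: it can be Mon (6), Tue (6), Wed (6). Listing each branch's schedules as (Logic, Robotics, Topology):
Graphics=Mon: (Mon,Tue,Mon) (Mon,Wed,Mon) (Tue,Mon,Tue) (Tue,Wed,Tue) (Wed,Mon,Wed) (Wed,Tue,Wed) — 6.
Graphics=Tue: (Mon,Tue,Mon) (Mon,Wed,Mon) (Tue,Mon,Tue) (Tue,Wed,Tue) (Wed,Mon,Wed) (Wed,Tue,Wed) — 6.
Graphics=Wed: (Mon,Tue,Mon) (Mon,Wed,Mon) (Tue,Mon,Tue) (Tue,Wed,Tue) (Wed,Mon,Wed) (Wed,Tue,Wed) — 6.
Summing: 6 + 6 + 6 = 18.

18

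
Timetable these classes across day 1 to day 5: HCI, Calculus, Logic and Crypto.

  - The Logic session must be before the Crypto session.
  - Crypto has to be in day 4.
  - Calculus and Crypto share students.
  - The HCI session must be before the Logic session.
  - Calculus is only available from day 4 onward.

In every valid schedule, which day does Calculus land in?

Calculus's window is day 4–day 5.
Crypto is fixed at day 4, and Calculus can't share a day with Crypto.
So Calculus must be day 5.

day 5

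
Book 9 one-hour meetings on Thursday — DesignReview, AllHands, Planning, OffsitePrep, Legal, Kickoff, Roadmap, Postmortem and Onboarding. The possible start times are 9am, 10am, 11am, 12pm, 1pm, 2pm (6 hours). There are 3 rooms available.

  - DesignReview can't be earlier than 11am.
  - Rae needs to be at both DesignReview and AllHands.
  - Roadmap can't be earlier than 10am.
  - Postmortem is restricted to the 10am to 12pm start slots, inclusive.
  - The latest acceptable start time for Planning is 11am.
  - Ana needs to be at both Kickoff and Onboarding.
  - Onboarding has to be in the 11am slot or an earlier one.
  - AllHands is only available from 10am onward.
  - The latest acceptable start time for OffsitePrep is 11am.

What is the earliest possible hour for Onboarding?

Onboarding's own window allows nothing later than 11am.
Onboarding at 9am is achievable: Kickoff -> 11am, OffsitePrep -> 9am, DesignReview -> 11am, Onboarding -> 9am, Postmortem -> 10am, Legal -> 11am, Roadmap -> 10am, AllHands -> 10am, Planning -> 9am.

9am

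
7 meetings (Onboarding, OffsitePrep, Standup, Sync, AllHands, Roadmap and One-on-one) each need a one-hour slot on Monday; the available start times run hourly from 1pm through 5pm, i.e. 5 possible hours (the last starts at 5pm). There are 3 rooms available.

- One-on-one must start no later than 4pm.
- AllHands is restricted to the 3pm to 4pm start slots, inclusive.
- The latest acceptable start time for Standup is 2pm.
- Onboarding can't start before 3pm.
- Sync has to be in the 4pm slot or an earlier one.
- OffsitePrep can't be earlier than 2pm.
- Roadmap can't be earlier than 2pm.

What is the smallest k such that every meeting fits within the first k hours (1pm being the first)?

With at most 3 per hour and 7 meetings, at least 3 hours are needed.
Onboarding can't be placed before 3pm — that is hour 3 counting from 1pm — so the schedule must run through at least 3 hours.
3 works (last occupied hour: 3pm): for example Sync -> 1pm; Standup -> 1pm; Onboarding -> 3pm; OffsitePrep -> 2pm; AllHands -> 3pm; One-on-one -> 1pm; Roadmap -> 2pm.

3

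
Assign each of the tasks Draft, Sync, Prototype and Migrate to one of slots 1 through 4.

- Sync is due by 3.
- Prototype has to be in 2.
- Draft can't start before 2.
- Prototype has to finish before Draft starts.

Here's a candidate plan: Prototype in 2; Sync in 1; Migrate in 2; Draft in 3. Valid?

Prototype has to finish before Draft starts — holds.
Sync is due by 3 — holds.
Draft can't start before 2 — holds.
Prototype has to be in 2 — holds.

Yes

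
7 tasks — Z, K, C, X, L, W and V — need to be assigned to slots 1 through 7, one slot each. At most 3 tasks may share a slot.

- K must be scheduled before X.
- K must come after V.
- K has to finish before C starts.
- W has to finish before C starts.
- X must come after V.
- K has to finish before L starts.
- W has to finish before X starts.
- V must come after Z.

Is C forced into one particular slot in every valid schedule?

C can be 4 (e.g. K=3, L=4, X=4, C=4, W=1, V=2, Z=1) or 5 (e.g. L=4; K=3; Z=1; V=2; C=5; X=4; W=1).

No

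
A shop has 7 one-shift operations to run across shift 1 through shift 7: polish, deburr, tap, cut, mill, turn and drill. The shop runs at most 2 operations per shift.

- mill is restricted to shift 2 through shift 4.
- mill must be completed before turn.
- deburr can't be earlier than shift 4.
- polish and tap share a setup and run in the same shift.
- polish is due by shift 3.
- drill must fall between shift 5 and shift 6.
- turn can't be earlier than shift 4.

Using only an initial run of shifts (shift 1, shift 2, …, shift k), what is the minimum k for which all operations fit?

The precedence chain requires at least 2 distinct shifts.
With at most 2 per shift and 7 operations, at least 4 shifts are needed.
drill can't be placed before shift 5, so the schedule must run through at least shift 5.
5 works (last occupied shift: shift 5): for example drill=shift 5, polish=shift 1, turn=shift 4, deburr=shift 4, tap=shift 1, cut=shift 2, mill=shift 2.

5 shifts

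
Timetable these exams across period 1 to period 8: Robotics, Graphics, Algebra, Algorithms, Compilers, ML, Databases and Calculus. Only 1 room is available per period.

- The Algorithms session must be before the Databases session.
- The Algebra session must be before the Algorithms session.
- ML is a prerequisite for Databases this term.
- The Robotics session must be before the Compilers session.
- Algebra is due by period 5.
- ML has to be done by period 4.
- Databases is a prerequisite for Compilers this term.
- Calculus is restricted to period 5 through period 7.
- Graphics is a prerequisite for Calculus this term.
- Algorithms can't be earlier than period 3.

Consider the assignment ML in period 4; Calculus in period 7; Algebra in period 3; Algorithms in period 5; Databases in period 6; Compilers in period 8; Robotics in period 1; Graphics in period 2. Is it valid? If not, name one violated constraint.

Valid

Algebra is due by period 5 — holds.
ML has to be done by period 4 — holds.
Graphics is a prerequisite for Calculus this term — holds.
The Algorithms session must be before the Databases session — holds.
Databases is a prerequisite for Compilers this term — holds.
The Algebra session must be before the Algorithms session — holds.
Only 1 room is available per period — holds.
The Robotics session must be before the Compilers session — holds.
Calculus is restricted to period 5 through period 7 — holds.
Algorithms can't be earlier than period 3 — holds.
ML is a prerequisite for Databases this term — holds.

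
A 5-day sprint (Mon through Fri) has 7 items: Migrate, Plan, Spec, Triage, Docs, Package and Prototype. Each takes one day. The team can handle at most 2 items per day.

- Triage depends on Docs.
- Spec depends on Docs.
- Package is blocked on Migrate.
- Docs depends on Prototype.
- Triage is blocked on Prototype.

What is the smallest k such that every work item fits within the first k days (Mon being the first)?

4 days

The precedence chain requires at least 3 distinct days.
With at most 2 per day and 7 work items, at least 4 days are needed.
4 works (last occupied day: Thu): for example Triage -> Wed; Migrate -> Mon; Prototype -> Mon; Package -> Tue; Docs -> Tue; Spec -> Wed; Plan -> Thu.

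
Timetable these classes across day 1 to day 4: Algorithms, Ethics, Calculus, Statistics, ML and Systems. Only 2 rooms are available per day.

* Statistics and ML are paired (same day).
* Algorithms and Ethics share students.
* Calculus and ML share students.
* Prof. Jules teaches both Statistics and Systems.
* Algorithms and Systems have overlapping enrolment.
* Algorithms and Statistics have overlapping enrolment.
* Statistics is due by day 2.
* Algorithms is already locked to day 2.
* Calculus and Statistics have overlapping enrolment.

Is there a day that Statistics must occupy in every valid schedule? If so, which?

day 1

Statistics's window is day 1–day 2.
Algorithms is fixed at day 2, and Statistics can't share a day with Algorithms.
So Statistics must be day 1.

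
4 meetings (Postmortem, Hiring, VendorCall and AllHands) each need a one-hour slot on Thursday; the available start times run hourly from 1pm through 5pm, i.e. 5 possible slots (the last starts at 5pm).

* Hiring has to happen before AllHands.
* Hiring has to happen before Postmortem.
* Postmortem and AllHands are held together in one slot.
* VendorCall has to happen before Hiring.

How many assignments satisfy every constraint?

Splitting on Postmortem: it can be 3pm (1), 4pm (3), 5pm (6). Listing each branch's schedules as (Hiring, VendorCall, AllHands):
Postmortem=3pm: (2pm,1pm,3pm) — 1.
Postmortem=4pm: (2pm,1pm,4pm) (3pm,1pm,4pm) (3pm,2pm,4pm) — 3.
Postmortem=5pm: (2pm,1pm,5pm) (3pm,1pm,5pm) (3pm,2pm,5pm) (4pm,1pm,5pm) (4pm,2pm,5pm) (4pm,3pm,5pm) — 6.
Summing: 1 + 3 + 6 = 10.

10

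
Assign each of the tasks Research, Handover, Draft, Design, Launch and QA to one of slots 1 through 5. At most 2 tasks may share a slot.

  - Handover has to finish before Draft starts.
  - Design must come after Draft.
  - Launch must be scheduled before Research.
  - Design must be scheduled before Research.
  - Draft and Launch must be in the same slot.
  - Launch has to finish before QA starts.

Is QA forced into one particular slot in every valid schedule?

No

QA can be 3 (e.g. Design -> 3, Research -> 4, Launch -> 2, QA -> 3, Handover -> 1, Draft -> 2) or 4 (e.g. Research -> 4; Launch -> 2; QA -> 4; Handover -> 1; Design -> 3; Draft -> 2).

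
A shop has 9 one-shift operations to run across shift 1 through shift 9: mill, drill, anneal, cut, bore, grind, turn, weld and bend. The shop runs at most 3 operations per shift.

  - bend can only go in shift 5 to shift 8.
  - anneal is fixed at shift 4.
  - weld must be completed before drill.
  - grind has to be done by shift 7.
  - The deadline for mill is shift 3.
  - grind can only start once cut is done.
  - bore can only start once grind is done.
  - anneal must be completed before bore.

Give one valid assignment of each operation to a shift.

grind -> shift 2; bore -> shift 5; weld -> shift 1; drill -> shift 2; turn -> shift 2; cut -> shift 1; anneal -> shift 4; bend -> shift 5; mill -> shift 1

Checking: anneal(shift 4) before bore(shift 5); grind(shift 2) before bore(shift 5); weld(shift 1) before drill(shift 2); cut(shift 1) before grind(shift 2); mill=shift 1 in [shift 1,shift 3]; bend=shift 5 in [shift 5,shift 8]; grind=shift 2 in [shift 1,shift 7]; anneal=shift 4 in [shift 4,shift 4]; max 3 per shift (cap 3).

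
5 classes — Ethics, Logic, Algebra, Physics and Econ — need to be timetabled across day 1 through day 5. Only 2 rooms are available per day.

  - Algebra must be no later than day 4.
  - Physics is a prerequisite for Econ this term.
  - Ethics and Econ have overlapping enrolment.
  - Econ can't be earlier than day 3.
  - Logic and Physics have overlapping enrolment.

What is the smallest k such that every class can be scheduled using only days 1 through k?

3 days

The precedence chain requires at least 2 distinct days.
With at most 2 per day and 5 classes, at least 3 days are needed.
Econ can't be placed before day 3, so the schedule must run through at least day 3.
3 works (last occupied day: day 3): for example Logic=day 2, Ethics=day 1, Algebra=day 2, Physics=day 1, Econ=day 3.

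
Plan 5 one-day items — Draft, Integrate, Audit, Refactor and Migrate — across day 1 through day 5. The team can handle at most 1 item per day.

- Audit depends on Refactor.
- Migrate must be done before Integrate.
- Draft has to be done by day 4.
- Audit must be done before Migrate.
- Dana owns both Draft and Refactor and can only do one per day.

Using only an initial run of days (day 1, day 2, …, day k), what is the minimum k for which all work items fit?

5

The precedence chain requires at least 4 distinct days.
With at most 1 per day and 5 work items, at least 5 days are needed.
5 works (last occupied day: day 5): for example Refactor in day 2, Migrate in day 4, Draft in day 1, Audit in day 3, Integrate in day 5.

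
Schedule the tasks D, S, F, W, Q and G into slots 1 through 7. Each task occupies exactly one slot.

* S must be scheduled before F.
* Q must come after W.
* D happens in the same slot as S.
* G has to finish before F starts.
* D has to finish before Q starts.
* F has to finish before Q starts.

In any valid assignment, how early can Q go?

3

Precedence pushes Q to at least 3.
Q at 3 is achievable: D=1; G=1; S=1; W=1; F=2; Q=3.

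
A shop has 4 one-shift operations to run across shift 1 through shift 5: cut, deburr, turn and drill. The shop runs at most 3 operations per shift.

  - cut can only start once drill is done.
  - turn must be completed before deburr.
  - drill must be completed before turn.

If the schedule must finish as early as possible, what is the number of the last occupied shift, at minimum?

shift 3

The precedence chain requires at least 3 distinct shifts.
With at most 3 per shift and 4 operations, at least 2 shifts are needed.
3 works (last occupied shift: shift 3): for example turn -> shift 2, drill -> shift 1, cut -> shift 2, deburr -> shift 3.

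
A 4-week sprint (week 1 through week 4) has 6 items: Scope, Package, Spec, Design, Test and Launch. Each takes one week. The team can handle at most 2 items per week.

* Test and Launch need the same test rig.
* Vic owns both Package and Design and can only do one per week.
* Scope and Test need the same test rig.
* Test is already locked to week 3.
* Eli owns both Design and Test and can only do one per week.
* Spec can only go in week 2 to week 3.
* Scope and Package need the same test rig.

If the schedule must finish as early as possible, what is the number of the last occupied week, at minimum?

3

With at most 2 per week and 6 tasks, at least 3 weeks are needed.
Test can't be placed before week 3, so the schedule must run through at least week 3.
3 works (last occupied week: week 3): for example Scope -> week 1; Launch -> week 2; Spec -> week 2; Test -> week 3; Package -> week 3; Design -> week 1.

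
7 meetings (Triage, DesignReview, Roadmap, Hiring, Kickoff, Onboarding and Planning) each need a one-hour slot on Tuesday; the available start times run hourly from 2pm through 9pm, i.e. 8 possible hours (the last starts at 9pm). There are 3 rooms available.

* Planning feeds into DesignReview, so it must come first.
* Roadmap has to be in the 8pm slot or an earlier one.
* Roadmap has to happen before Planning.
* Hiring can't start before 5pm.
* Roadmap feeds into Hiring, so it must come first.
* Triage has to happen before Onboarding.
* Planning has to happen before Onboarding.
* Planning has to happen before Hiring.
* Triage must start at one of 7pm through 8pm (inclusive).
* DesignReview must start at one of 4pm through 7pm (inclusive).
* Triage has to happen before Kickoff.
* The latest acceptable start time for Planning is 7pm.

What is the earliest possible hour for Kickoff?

Precedence pushes Kickoff to at least 8pm.
Kickoff at 8pm is achievable: Onboarding -> 8pm; Hiring -> 5pm; Planning -> 3pm; DesignReview -> 4pm; Triage -> 7pm; Roadmap -> 2pm; Kickoff -> 8pm.

8pm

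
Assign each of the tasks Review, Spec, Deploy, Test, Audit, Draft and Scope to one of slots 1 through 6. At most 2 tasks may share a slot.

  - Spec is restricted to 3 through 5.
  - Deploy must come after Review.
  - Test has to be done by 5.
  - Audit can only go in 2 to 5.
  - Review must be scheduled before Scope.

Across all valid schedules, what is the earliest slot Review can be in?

1

Downstream work caps Review at 5.
Review at 1 is achievable: Test=1, Draft=4, Deploy=2, Review=1, Audit=2, Scope=3, Spec=3.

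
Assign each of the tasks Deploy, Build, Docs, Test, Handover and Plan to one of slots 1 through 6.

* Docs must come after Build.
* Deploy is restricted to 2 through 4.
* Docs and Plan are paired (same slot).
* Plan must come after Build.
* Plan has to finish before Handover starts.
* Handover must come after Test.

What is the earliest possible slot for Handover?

Precedence pushes Handover to at least 3.
Handover at 3 is achievable: Test -> 1, Handover -> 3, Build -> 1, Plan -> 2, Docs -> 2, Deploy -> 2.

3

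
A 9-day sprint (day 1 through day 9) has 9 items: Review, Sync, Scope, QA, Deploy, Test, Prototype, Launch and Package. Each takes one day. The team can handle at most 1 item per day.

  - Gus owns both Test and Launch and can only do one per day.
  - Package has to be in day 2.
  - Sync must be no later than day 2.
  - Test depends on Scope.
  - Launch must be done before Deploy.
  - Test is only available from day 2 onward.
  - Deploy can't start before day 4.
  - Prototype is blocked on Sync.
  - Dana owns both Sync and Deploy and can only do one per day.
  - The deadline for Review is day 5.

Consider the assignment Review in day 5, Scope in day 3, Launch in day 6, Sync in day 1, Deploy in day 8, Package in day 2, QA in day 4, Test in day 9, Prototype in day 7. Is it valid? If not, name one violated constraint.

Dana owns both Sync and Deploy and can only do one per day — holds.
The deadline for Review is day 5 — holds.
The team can handle at most 1 item per day — holds.
Deploy can't start before day 4 — holds.
Gus owns both Test and Launch and can only do one per day — holds.
Launch must be done before Deploy — holds.
Package has to be in day 2 — holds.
Prototype is blocked on Sync — holds.
Sync must be no later than day 2 — holds.
Test is only available from day 2 onward — holds.
Test depends on Scope — holds.

Valid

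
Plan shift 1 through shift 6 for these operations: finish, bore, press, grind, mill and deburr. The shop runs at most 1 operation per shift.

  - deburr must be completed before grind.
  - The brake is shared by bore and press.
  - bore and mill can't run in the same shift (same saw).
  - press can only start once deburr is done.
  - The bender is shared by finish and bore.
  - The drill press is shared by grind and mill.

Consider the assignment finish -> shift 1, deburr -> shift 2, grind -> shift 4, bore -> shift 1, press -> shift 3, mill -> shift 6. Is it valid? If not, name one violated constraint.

No. The bender is shared by finish and bore is not satisfied.

The brake is shared by bore and press — holds.
bore and mill can't run in the same shift (same saw) — holds.
The drill press is shared by grind and mill — holds.
press can only start once deburr is done — holds.
deburr must be completed before grind — holds.
The shop runs at most 1 operation per shift — violated.
The bender is shared by finish and bore — violated.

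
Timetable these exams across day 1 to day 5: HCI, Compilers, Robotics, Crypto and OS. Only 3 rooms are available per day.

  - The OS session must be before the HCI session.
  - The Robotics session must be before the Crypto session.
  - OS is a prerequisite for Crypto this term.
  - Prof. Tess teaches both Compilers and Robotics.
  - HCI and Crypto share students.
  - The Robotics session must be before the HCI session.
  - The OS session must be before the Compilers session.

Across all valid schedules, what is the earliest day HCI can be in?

Precedence pushes HCI to at least day 2.
HCI at day 2 is achievable: HCI -> day 2, Compilers -> day 2, Robotics -> day 1, Crypto -> day 3, OS -> day 1.

day 2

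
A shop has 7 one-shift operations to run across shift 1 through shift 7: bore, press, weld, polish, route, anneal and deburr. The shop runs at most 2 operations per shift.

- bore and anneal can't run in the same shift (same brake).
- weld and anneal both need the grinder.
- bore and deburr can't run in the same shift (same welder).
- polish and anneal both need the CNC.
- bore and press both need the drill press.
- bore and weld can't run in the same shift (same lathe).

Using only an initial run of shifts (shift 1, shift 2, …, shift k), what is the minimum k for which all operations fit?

With at most 2 per shift and 7 operations, at least 4 shifts are needed.
4 works (last occupied shift: shift 4): for example anneal -> shift 3, route -> shift 3, press -> shift 2, deburr -> shift 4, weld -> shift 2, polish -> shift 1, bore -> shift 1.

4 shifts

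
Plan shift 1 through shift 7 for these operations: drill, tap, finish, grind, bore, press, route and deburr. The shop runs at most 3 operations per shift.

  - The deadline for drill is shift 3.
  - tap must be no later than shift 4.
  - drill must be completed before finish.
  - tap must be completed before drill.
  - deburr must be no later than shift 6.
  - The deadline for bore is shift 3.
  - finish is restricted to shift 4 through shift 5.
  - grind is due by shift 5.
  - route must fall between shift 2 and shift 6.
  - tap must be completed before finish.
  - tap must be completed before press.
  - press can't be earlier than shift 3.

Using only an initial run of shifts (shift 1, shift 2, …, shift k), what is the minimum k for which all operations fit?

4 shifts

The precedence chain requires at least 3 distinct shifts.
With at most 3 per shift and 8 operations, at least 3 shifts are needed.
finish can't be placed before shift 4, so the schedule must run through at least shift 4.
4 works (last occupied shift: shift 4): for example deburr=shift 2; grind=shift 1; drill=shift 2; tap=shift 1; finish=shift 4; bore=shift 1; press=shift 3; route=shift 2.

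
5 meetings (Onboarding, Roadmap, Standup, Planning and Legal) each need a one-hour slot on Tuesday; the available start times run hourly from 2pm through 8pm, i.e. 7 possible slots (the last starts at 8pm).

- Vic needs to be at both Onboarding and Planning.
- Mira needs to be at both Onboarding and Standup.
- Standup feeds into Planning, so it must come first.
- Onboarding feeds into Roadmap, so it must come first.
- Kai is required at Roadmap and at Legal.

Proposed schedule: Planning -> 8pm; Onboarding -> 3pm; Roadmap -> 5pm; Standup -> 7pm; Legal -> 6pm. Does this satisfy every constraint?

Yes, all constraints hold

Kai is required at Roadmap and at Legal — holds.
Onboarding feeds into Roadmap, so it must come first — holds.
Vic needs to be at both Onboarding and Planning — holds.
Mira needs to be at both Onboarding and Standup — holds.
Standup feeds into Planning, so it must come first — holds.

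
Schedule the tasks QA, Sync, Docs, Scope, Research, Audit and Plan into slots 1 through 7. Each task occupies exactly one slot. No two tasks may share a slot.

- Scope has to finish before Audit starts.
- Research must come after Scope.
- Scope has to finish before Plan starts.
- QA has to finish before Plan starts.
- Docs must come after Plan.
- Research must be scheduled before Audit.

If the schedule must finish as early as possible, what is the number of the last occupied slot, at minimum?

slot 7

The precedence chain requires at least 3 distinct slots.
With at most 1 per slot and 7 tasks, at least 7 slots are needed.
7 works (last occupied slot: 7): for example QA in 2, Audit in 5, Scope in 1, Sync in 7, Docs in 6, Research in 4, Plan in 3.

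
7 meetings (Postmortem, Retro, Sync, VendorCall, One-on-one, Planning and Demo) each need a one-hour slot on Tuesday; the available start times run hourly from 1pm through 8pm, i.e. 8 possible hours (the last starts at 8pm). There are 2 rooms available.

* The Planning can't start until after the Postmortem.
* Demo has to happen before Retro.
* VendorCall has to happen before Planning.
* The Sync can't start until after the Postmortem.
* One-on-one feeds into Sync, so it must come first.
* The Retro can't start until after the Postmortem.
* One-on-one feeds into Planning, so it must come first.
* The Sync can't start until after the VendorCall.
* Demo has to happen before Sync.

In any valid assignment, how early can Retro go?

2pm

Precedence pushes Retro to at least 2pm.
Retro at 2pm is achievable: Planning -> 4pm, One-on-one -> 3pm, Retro -> 2pm, Postmortem -> 1pm, Demo -> 1pm, VendorCall -> 2pm, Sync -> 4pm.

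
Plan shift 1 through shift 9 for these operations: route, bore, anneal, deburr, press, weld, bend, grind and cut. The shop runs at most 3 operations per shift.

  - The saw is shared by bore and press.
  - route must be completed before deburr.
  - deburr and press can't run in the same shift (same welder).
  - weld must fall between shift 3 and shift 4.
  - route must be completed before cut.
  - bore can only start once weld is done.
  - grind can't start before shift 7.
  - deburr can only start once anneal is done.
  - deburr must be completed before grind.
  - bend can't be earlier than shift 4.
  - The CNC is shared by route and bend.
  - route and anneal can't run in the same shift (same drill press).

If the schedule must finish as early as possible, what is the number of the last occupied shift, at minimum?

shift 7

The precedence chain requires at least 3 distinct shifts.
With at most 3 per shift and 9 operations, at least 3 shifts are needed.
grind can't be placed before shift 7, so the schedule must run through at least shift 7.
7 works (last occupied shift: shift 7): for example deburr in shift 3; cut in shift 2; press in shift 1; route in shift 1; weld in shift 3; grind in shift 7; bend in shift 4; anneal in shift 2; bore in shift 4.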